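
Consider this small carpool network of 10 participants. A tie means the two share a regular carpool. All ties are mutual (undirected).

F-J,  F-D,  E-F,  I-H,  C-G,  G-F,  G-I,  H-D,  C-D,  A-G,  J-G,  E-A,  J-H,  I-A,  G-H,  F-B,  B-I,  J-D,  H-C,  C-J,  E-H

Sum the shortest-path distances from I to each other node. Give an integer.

Distances from I: A:1, B:1, C:2, D:2, E:2, F:2, G:1, H:1, J:2.
Sum = 1 + 1 + 2 + 2 + 2 + 2 + 1 + 1 + 2 = 14.

14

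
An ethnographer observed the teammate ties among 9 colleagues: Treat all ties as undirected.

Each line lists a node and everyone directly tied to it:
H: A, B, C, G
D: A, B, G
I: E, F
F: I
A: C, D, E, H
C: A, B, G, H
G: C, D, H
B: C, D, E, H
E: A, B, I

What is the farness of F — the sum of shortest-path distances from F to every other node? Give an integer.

26

Distances from F: A:3, B:3, C:4, D:4, E:2, G:5, H:4, I:1.
Sum = 3 + 3 + 4 + 4 + 2 + 5 + 4 + 1 = 26.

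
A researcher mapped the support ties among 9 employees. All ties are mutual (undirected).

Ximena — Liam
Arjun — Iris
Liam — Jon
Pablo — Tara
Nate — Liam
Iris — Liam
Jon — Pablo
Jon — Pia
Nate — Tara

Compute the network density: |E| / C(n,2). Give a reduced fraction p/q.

There are 9 edges and 9 nodes, so the maximum possible is C(9,2) = 36.
Density = 9/36 = 1/4.

1/4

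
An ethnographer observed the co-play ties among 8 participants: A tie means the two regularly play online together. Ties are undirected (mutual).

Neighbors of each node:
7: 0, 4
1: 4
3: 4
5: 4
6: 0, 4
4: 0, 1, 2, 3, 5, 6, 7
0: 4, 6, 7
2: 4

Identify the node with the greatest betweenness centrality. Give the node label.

Unnormalized betweenness of each node: 0:1/2, 1:0, 2:0, 3:0, 4:37/2, 5:0, 6:0, 7:0.
4 has the largest value, 37/2, making it the main broker — the node through which the most shortest paths run.

4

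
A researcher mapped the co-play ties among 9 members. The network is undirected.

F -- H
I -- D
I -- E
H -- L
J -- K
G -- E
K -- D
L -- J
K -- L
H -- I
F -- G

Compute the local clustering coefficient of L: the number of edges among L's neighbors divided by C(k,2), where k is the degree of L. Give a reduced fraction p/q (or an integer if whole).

L's neighbors: H, J, and K (k = 3).
Possible neighbor pairs: C(3,2) = 3. Edges among them: J–K → e = 1.
Clustering(L) = 1/3.

1/3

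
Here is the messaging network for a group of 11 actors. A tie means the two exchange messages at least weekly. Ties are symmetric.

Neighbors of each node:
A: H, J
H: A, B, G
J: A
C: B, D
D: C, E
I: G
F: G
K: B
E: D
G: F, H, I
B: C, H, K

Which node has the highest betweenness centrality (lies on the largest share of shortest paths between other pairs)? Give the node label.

H

Unnormalized betweenness of each node: A:9, B:27, C:16, D:9, E:0, F:0, G:17, H:31, I:0, J:0, K:0.
H has the largest value, 31, making it the main broker — the node through which the most shortest paths run.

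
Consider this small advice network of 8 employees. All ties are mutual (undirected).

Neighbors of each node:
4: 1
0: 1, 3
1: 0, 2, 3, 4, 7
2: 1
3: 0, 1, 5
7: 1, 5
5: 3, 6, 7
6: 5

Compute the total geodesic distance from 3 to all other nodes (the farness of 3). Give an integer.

11

Distances from 3: 0:1, 1:1, 2:2, 4:2, 5:1, 6:2, 7:2.
Sum = 1 + 1 + 2 + 2 + 1 + 2 + 2 = 11.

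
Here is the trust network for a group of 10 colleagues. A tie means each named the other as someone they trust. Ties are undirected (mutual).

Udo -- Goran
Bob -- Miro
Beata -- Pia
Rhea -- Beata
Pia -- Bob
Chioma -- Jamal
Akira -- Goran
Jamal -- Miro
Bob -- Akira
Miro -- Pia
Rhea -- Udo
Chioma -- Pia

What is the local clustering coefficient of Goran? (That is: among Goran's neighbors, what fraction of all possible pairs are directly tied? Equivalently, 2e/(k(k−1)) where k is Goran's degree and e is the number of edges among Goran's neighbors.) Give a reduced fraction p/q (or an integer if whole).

Goran's neighbors: Akira and Udo (k = 2).
Possible neighbor pairs: C(2,2) = 1. Edges among them: none → e = 0.
Clustering(Goran) = 0/1.

0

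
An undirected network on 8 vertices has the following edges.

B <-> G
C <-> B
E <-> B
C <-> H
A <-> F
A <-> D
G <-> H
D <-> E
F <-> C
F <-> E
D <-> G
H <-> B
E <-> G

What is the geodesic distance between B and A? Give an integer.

3

One shortest route is B – G – D – A, which uses 3 edges, and at distance 2 from B we only reach {D, F}, which does not include A. So d(B,A) = 3.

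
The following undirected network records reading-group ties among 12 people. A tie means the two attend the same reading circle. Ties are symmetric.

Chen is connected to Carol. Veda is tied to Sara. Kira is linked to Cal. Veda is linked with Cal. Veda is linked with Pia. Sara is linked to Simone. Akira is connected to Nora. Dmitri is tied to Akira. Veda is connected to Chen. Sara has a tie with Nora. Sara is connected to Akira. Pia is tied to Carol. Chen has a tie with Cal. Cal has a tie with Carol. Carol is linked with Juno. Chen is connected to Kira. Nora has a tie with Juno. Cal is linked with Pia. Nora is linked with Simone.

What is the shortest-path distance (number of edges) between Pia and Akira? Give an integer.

3

One shortest route is Pia – Veda – Sara – Akira, which uses 3 edges, and at distance 2 from Pia we only reach {Chen, Juno, Kira, Sara}, which does not include Akira. So d(Pia,Akira) = 3.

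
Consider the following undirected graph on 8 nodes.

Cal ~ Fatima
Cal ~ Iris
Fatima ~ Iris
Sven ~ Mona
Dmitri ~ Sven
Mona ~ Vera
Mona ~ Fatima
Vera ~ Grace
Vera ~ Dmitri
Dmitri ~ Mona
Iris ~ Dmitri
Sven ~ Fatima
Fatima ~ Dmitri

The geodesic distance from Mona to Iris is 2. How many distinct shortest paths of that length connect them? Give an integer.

The shortest distance is 2. The length-2 paths are: Mona–Fatima–Iris; Mona–Dmitri–Iris.
That gives 2 distinct shortest paths.

2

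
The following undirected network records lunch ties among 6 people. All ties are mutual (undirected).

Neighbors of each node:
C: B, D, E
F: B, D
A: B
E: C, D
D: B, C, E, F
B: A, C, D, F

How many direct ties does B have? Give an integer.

4

B is directly tied to A, C, D, and F. That is 4 neighbors, so the degree of B is 4.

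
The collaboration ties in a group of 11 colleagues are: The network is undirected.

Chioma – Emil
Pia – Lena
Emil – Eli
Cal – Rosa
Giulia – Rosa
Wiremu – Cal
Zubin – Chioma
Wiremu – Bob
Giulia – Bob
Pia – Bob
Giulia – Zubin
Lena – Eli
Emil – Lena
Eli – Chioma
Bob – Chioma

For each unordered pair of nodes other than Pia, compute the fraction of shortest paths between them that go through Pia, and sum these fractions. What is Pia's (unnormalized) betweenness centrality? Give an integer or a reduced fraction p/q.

5

Pairs whose geodesics pass through Pia — Giulia–Lena: 1; Lena–Bob: 1; Lena–Wiremu: 1; Lena–Cal: 1; Lena–Rosa: 1.
All other pairs contribute 0.
Summing the contributions gives betweenness(Pia) = 5.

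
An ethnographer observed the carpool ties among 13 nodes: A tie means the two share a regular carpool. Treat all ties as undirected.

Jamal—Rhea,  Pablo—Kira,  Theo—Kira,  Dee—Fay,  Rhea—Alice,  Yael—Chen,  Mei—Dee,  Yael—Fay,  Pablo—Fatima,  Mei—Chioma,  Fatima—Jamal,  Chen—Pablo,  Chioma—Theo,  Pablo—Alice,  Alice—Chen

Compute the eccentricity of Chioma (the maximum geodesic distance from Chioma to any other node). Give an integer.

5

Distances from Chioma: Alice:4, Chen:4, Dee:2, Fatima:4, Fay:3, Jamal:5, Kira:2, Mei:1, Pablo:3, Rhea:5, Theo:1, Yael:4.
The largest is 5 (to Rhea and Jamal), so the eccentricity of Chioma is 5.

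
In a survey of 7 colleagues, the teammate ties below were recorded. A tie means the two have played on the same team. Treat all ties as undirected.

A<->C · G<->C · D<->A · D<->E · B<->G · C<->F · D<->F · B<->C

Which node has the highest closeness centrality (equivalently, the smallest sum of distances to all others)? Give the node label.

Farness (sum of distances to all others) for each node — A:10, B:13, C:9, D:11, E:16, F:10, G:13.
The smallest farness is 9, for C, so C has the highest closeness.

C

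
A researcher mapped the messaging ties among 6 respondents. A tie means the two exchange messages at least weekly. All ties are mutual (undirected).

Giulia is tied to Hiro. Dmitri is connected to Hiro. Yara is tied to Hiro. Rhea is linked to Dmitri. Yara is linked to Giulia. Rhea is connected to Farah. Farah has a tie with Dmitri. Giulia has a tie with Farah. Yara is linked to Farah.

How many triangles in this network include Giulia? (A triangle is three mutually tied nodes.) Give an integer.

2

Giulia's neighbors: Farah, Hiro, and Yara.
Neighbor pairs that are themselves tied: Giulia–Farah–Yara; Giulia–Hiro–Yara. Each forms one triangle with Giulia, for 2 in total.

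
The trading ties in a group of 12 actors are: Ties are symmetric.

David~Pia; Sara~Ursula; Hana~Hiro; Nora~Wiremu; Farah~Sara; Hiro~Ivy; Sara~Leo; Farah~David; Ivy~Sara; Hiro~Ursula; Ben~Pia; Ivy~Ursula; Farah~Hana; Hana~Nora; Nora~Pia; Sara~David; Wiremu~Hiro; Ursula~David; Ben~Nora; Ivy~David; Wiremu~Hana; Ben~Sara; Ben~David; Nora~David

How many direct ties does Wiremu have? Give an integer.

Wiremu is directly tied to Hana, Hiro, and Nora. That is 3 neighbors, so the degree of Wiremu is 3.

3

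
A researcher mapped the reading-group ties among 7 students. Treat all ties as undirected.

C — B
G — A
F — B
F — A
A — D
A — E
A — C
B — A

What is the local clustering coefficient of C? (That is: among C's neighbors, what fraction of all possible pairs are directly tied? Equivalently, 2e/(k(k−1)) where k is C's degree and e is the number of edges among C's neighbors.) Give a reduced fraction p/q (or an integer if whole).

C's neighbors: A and B (k = 2).
Possible neighbor pairs: C(2,2) = 1. Edges among them: A–B → e = 1.
Clustering(C) = 1/1.

1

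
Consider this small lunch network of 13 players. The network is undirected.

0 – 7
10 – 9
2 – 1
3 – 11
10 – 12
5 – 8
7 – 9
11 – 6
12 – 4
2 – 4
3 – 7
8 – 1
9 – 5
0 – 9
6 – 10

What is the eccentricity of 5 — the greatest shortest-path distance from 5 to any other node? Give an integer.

Distances from 5: 0:2, 1:2, 2:3, 3:3, 4:4, 6:3, 7:2, 8:1, 9:1, 10:2, 11:4, 12:3.
The largest is 4 (to 11 and 4), so the eccentricity of 5 is 4.

4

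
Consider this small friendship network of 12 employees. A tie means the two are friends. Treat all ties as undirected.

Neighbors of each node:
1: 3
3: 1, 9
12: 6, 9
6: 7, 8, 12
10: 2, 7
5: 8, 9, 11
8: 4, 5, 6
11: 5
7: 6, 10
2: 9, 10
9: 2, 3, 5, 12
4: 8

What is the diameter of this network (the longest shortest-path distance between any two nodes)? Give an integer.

Eccentricity of each node (its greatest distance to any other): 1:5, 2:4, 3:4, 4:5, 5:3, 6:4, 7:5, 8:4, 9:3, 10:4, 11:4, 12:3.
The maximum eccentricity is 5, realized for instance by the pair 4–1 via 4 – 8 – 5 – 9 – 3 – 1. So the diameter is 5.

5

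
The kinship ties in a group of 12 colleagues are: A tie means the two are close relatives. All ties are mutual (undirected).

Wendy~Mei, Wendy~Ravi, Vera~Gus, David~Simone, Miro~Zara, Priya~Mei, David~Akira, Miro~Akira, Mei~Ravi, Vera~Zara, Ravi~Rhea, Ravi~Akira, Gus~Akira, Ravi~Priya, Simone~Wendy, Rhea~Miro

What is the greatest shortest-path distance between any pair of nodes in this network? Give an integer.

4

Eccentricity of each node (its greatest distance to any other): Akira:2, David:3, Gus:3, Mei:4, Miro:3, Priya:4, Ravi:3, Rhea:3, Simone:4, Vera:4, Wendy:4, Zara:4.
The maximum eccentricity is 4, realized for instance by the pair Priya–Zara via Priya – Ravi – Rhea – Miro – Zara. So the diameter is 4.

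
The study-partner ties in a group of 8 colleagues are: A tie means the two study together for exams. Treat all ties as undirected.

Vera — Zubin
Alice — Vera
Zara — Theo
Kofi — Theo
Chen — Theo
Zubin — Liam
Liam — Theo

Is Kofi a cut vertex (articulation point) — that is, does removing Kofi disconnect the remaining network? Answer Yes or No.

No

Even without Kofi, every remaining node can still reach every other (the residual graph is connected), so Kofi is not a cut vertex.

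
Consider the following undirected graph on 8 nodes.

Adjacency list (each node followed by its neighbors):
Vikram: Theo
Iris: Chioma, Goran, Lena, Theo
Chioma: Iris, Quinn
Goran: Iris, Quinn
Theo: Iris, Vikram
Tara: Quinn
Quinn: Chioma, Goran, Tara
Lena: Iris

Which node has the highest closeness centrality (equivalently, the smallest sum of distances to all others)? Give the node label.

Farness (sum of distances to all others) for each node — Chioma:13, Goran:13, Iris:11, Lena:17, Quinn:15, Tara:21, Theo:15, Vikram:21.
The smallest farness is 11, for Iris, so Iris has the highest closeness.

Iris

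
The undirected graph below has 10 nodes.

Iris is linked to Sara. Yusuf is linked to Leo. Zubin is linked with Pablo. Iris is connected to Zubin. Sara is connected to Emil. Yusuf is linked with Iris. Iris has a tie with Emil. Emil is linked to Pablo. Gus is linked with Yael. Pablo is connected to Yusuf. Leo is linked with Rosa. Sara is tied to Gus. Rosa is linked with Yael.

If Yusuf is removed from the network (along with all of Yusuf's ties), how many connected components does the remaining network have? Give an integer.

Yusuf's neighbors (Iris, Leo, and Pablo) remain reachable from one another through other ties, so the rest of the network stays in one piece.

1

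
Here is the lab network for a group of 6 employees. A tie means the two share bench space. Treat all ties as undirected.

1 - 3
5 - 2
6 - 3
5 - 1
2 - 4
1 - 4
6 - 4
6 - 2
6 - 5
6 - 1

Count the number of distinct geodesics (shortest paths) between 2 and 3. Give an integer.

1

The shortest distance is 2, and the only length-2 path is 2–6–3. So there is exactly 1 shortest path.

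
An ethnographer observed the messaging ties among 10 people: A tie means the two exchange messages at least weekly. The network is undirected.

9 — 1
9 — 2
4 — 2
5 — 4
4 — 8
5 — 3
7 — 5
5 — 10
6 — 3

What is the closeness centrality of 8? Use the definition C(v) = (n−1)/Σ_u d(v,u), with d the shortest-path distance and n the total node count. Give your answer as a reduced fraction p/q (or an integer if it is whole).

9/25

Distances from 8: 1:4, 2:2, 3:3, 4:1, 5:2, 6:4, 7:3, 9:3, 10:3. Sum = 25.
n = 10, so closeness = 9/25.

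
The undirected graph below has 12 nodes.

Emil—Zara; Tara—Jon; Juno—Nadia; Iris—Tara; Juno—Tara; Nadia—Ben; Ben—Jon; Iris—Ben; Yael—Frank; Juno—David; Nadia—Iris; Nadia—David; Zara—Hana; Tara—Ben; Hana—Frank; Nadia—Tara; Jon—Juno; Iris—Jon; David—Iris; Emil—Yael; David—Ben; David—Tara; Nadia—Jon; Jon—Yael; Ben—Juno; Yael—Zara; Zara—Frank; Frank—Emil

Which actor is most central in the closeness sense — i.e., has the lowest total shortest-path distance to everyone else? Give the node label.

Farness (sum of distances to all others) for each node — Ben:21, David:27, Emil:26, Frank:25, Hana:34, Iris:22, Jon:17, Juno:22, Nadia:21, Tara:21, Yael:19, Zara:25.
The smallest farness is 17, for Jon, so Jon has the highest closeness.

Jon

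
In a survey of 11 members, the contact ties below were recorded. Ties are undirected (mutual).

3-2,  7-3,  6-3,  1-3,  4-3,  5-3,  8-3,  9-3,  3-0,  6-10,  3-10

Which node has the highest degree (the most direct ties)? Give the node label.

Degrees — 0:1, 1:1, 2:1, 3:10, 4:1, 5:1, 6:2, 7:1, 8:1, 9:1, 10:2.
The maximum is 10, attained only by 3.

3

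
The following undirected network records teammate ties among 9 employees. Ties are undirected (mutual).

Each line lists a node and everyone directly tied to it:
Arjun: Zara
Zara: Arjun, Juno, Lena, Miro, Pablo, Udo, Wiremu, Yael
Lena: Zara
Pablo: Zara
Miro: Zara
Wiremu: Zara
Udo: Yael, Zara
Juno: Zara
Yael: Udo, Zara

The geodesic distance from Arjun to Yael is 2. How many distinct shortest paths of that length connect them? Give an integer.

1

The shortest distance is 2, and the only length-2 path is Arjun–Zara–Yael. So there is exactly 1 shortest path.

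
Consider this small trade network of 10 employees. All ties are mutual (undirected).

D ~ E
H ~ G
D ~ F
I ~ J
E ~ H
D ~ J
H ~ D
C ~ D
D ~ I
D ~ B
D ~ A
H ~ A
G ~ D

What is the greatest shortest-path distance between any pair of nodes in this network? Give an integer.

Eccentricity of each node (its greatest distance to any other): A:2, B:2, C:2, D:1, E:2, F:2, G:2, H:2, I:2, J:2.
The maximum eccentricity is 2, realized for instance by the pair E–J via E – D – J. So the diameter is 2.

2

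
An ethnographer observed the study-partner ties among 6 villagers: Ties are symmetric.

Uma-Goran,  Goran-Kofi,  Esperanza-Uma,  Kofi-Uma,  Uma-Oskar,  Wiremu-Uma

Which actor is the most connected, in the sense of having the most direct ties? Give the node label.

Uma

Degrees — Esperanza:1, Goran:2, Kofi:2, Oskar:1, Uma:5, Wiremu:1.
The maximum is 5, attained only by Uma.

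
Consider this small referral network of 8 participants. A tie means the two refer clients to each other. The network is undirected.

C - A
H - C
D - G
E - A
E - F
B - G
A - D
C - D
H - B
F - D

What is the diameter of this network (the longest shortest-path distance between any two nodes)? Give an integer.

Eccentricity of each node (its greatest distance to any other): A:3, B:4, C:2, D:2, E:4, F:3, G:3, H:3.
The maximum eccentricity is 4, realized for instance by the pair E–B via E – F – D – G – B. So the diameter is 4.

4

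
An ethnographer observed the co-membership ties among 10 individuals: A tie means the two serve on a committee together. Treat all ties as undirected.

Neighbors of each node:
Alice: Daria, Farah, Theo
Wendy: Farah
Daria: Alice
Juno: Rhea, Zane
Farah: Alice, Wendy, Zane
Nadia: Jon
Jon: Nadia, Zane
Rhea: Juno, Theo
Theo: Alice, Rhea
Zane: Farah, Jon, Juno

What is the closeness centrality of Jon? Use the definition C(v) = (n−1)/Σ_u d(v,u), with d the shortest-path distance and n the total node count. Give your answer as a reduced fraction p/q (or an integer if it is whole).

Distances from Jon: Alice:3, Daria:4, Farah:2, Juno:2, Nadia:1, Rhea:3, Theo:4, Wendy:3, Zane:1. Sum = 23.
n = 10, so closeness = 9/23.

9/23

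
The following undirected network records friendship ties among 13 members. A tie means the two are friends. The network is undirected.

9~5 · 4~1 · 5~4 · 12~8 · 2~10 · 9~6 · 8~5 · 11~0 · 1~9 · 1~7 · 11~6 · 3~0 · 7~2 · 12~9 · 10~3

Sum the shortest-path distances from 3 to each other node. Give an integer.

Distances from 3: 0:1, 1:4, 2:2, 4:5, 5:5, 6:3, 7:3, 8:6, 9:4, 10:1, 11:2, 12:5.
Sum = 1 + 4 + 2 + 5 + 5 + 3 + 3 + 6 + 4 + 1 + 2 + 5 = 41.

41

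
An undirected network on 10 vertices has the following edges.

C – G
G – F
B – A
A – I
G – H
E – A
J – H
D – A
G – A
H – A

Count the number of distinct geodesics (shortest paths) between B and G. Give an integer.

1

The shortest distance is 2, and the only length-2 path is B–A–G. So there is exactly 1 shortest path.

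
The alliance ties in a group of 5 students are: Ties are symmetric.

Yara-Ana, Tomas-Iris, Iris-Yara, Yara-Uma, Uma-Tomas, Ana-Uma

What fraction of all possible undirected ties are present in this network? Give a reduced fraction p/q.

There are 6 edges and 5 nodes, so the maximum possible is C(5,2) = 10.
Density = 6/10 = 3/5.

3/5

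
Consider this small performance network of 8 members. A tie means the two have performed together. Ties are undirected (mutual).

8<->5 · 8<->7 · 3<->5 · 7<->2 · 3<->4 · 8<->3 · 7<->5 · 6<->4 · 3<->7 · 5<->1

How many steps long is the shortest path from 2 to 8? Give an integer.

2

One shortest route is 2 – 7 – 8, which uses 2 edges, and 2 and 8 are not directly tied, so nothing shorter exists. So d(2,8) = 2.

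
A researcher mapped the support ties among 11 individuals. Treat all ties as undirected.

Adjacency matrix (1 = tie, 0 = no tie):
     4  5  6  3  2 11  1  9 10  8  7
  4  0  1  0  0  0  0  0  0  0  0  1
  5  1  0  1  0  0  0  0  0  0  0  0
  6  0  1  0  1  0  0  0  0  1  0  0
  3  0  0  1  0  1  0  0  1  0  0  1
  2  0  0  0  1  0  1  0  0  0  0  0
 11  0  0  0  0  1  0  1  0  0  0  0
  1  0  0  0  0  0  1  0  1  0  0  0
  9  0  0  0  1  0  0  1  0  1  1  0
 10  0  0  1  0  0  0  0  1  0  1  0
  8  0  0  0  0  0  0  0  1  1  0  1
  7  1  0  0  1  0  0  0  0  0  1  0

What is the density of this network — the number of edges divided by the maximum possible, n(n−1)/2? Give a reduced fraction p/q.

There are 15 edges and 11 nodes, so the maximum possible is C(11,2) = 55.
Density = 15/55 = 3/11.

3/11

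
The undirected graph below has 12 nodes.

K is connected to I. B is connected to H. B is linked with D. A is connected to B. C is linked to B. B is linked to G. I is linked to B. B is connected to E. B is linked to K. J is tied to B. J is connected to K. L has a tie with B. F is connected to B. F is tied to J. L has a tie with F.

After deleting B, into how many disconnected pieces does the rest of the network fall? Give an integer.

Without B, the remaining ties split the others into: {E}; {H}; {G}; {A}; {F, I, J, K, L}; {D}; {C}.
That's 7 separate components.

7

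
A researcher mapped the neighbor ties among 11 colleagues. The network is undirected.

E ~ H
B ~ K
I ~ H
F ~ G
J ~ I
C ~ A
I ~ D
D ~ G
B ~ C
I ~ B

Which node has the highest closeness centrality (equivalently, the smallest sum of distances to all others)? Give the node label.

I

Farness (sum of distances to all others) for each node — A:37, B:21, C:28, D:23, E:34, F:39, G:30, H:25, I:18, J:27, K:30.
The smallest farness is 18, for I, so I has the highest closeness.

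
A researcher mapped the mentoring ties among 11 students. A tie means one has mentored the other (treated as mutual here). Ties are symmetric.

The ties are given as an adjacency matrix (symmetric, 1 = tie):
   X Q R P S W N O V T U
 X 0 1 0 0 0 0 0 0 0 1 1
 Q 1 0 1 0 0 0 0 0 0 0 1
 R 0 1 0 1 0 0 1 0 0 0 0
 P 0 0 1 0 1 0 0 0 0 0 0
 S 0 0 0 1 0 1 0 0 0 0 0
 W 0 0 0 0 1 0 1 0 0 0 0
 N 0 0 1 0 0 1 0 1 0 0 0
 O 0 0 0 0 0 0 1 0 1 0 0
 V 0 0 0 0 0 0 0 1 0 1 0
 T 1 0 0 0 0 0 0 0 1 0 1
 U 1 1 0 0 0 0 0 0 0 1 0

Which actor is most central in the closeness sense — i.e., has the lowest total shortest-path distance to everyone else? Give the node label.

R

Farness (sum of distances to all others) for each node — N:20, O:23, P:25, Q:21, R:19, S:29, T:26, U:24, V:25, W:26, X:24.
The smallest farness is 19, for R, so R has the highest closeness.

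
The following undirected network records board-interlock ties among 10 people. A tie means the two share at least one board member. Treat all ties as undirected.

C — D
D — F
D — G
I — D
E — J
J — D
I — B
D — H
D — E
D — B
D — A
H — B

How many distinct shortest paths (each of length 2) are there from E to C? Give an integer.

The shortest distance is 2, and the only length-2 path is E–D–C. So there is exactly 1 shortest path.

1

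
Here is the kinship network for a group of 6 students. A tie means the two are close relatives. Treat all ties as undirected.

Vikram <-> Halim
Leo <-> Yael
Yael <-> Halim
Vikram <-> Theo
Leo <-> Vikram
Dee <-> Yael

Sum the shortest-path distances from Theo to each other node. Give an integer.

12

Distances from Theo: Dee:4, Halim:2, Leo:2, Vikram:1, Yael:3.
Sum = 4 + 2 + 2 + 1 + 3 = 12.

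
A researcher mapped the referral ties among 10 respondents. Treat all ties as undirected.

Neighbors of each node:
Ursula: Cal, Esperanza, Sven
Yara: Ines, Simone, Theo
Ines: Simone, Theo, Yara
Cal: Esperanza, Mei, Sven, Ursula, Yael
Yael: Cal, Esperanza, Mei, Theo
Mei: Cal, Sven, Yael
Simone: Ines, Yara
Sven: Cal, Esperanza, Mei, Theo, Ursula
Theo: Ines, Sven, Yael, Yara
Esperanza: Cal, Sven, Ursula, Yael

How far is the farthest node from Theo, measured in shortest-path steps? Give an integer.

2

Distances from Theo: Cal:2, Esperanza:2, Ines:1, Mei:2, Simone:2, Sven:1, Ursula:2, Yael:1, Yara:1.
The largest is 2 (to Simone, Mei, Cal, Esperanza, and Ursula), so the eccentricity of Theo is 2.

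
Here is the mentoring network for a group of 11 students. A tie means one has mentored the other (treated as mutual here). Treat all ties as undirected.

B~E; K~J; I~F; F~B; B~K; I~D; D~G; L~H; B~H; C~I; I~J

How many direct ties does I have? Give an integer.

I is directly tied to C, D, F, and J. That is 4 neighbors, so the degree of I is 4.

4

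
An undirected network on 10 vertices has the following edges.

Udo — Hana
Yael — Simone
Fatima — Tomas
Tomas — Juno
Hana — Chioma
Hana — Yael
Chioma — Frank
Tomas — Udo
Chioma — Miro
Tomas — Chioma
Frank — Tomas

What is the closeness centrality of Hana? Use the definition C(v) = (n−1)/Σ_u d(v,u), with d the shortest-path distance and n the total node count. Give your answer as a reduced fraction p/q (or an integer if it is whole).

9/17

Distances from Hana: Chioma:1, Fatima:3, Frank:2, Juno:3, Miro:2, Simone:2, Tomas:2, Udo:1, Yael:1. Sum = 17.
n = 10, so closeness = 9/17.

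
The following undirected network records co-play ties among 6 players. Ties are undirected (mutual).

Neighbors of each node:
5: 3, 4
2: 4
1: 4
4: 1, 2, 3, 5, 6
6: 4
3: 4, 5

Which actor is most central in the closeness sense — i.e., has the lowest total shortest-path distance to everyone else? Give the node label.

4

Farness (sum of distances to all others) for each node — 1:9, 2:9, 3:8, 4:5, 5:8, 6:9.
The smallest farness is 5, for 4, so 4 has the highest closeness.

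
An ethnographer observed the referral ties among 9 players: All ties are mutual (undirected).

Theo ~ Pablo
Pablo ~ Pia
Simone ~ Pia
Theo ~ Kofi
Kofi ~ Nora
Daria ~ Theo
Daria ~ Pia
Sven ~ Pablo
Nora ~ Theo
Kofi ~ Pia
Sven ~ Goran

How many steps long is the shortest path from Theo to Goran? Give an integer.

One shortest route is Theo – Pablo – Sven – Goran, which uses 3 edges, and at distance 2 from Theo we only reach {Pia, Sven}, which does not include Goran. So d(Theo,Goran) = 3.

3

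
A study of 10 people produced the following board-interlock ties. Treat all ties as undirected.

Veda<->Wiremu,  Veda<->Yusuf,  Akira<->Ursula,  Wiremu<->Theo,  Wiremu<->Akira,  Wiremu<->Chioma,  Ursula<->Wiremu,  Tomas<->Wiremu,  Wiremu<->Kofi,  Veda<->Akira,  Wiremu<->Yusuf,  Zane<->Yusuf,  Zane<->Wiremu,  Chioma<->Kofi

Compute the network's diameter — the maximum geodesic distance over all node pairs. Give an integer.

Eccentricity of each node (its greatest distance to any other): Akira:2, Chioma:2, Kofi:2, Theo:2, Tomas:2, Ursula:2, Veda:2, Wiremu:1, Yusuf:2, Zane:2.
The maximum eccentricity is 2, realized for instance by the pair Ursula–Zane via Ursula – Wiremu – Zane. So the diameter is 2.

2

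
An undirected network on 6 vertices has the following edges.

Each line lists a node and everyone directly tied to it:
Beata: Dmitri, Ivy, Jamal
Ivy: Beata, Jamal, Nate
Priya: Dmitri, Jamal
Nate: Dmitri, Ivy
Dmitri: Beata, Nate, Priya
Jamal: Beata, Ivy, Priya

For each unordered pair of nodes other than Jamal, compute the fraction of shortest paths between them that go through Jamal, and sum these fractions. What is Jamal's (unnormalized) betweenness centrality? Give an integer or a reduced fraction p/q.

Pairs whose geodesics pass through Jamal — Priya–Ivy: 1; Priya–Beata: 1/2.
All other pairs contribute 0.
Summing the contributions gives betweenness(Jamal) = 3/2.

3/2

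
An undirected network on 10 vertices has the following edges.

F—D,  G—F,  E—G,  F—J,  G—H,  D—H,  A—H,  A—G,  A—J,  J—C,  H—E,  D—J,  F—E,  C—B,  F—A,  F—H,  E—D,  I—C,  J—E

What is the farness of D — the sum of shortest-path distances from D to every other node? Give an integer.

Distances from D: A:2, B:3, C:2, E:1, F:1, G:2, H:1, I:3, J:1.
Sum = 2 + 3 + 2 + 1 + 1 + 2 + 1 + 3 + 1 = 16.

16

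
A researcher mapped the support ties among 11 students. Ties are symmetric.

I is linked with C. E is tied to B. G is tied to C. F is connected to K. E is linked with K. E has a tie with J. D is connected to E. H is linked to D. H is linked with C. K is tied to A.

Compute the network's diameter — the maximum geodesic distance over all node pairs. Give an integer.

6

Eccentricity of each node (its greatest distance to any other): A:6, B:5, C:5, D:3, E:4, F:6, G:6, H:4, I:6, J:5, K:5.
The maximum eccentricity is 6, realized for instance by the pair F–G via F – K – E – D – H – C – G. So the diameter is 6.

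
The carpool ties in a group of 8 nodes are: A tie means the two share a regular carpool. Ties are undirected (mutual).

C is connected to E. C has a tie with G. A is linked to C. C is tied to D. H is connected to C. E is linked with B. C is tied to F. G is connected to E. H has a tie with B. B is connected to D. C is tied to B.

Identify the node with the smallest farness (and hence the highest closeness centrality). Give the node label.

Farness (sum of distances to all others) for each node — A:13, B:10, C:7, D:12, E:11, F:13, G:12, H:12.
The smallest farness is 7, for C, so C has the highest closeness.

C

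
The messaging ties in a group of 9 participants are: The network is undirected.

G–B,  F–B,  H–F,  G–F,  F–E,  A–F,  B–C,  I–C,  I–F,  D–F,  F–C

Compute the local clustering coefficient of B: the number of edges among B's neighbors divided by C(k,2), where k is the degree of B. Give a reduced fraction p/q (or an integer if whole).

2/3

B's neighbors: C, F, and G (k = 3).
Possible neighbor pairs: C(3,2) = 3. Edges among them: C–F, F–G → e = 2.
Clustering(B) = 2/3.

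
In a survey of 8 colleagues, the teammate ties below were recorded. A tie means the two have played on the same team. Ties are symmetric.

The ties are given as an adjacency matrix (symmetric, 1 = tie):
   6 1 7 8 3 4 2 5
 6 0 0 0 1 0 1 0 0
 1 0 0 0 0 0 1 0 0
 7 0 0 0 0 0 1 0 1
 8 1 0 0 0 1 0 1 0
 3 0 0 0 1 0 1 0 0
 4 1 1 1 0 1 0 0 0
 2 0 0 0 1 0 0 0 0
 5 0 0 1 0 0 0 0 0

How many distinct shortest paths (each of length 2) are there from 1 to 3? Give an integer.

The shortest distance is 2, and the only length-2 path is 1–4–3. So there is exactly 1 shortest path.

1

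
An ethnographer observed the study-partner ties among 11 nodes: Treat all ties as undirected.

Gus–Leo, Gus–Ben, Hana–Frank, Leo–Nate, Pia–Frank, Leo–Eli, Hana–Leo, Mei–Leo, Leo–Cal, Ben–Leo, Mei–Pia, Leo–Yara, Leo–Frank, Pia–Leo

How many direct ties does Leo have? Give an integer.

Leo is directly tied to Ben, Cal, Eli, Frank, Gus, Hana, Mei, Nate, Pia, and Yara. That is 10 neighbors, so the degree of Leo is 10.

10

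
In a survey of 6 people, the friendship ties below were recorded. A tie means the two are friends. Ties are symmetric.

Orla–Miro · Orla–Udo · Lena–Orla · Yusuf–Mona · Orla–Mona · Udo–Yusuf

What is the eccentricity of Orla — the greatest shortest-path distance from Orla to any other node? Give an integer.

Distances from Orla: Lena:1, Miro:1, Mona:1, Udo:1, Yusuf:2.
The largest is 2 (to Yusuf), so the eccentricity of Orla is 2.

2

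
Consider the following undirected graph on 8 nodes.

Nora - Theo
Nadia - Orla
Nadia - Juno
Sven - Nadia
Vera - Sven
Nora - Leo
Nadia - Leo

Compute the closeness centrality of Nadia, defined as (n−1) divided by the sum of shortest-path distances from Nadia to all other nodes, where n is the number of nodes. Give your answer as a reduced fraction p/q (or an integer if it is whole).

7/11

Distances from Nadia: Juno:1, Leo:1, Nora:2, Orla:1, Sven:1, Theo:3, Vera:2. Sum = 11.
n = 8, so closeness = 7/11.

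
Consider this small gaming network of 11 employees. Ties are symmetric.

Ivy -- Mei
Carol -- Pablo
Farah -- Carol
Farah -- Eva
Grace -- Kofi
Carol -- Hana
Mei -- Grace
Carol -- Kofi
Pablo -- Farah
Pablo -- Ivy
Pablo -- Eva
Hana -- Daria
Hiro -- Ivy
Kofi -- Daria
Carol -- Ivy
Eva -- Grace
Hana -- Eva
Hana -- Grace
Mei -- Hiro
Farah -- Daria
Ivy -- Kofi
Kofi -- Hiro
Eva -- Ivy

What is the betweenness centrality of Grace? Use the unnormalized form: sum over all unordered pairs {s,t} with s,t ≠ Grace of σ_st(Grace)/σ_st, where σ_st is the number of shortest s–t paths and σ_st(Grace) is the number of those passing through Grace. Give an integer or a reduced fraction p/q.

Pairs whose geodesics pass through Grace — Hana–Mei: 1; Hana–Kofi: 1/3; Hana–Hiro: 2/6; Farah–Mei: 1/4; Mei–Kofi: 1/3; Mei–Daria: 2/4; Mei–Eva: 1/2; Kofi–Eva: 1/2.
All other pairs contribute 0.
Summing the contributions gives betweenness(Grace) = 15/4.

15/4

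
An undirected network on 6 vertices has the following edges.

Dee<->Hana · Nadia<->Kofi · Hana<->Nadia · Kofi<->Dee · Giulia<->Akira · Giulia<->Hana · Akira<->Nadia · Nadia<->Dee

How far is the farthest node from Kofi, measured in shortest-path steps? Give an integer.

Distances from Kofi: Akira:2, Dee:1, Giulia:3, Hana:2, Nadia:1.
The largest is 3 (to Giulia), so the eccentricity of Kofi is 3.

3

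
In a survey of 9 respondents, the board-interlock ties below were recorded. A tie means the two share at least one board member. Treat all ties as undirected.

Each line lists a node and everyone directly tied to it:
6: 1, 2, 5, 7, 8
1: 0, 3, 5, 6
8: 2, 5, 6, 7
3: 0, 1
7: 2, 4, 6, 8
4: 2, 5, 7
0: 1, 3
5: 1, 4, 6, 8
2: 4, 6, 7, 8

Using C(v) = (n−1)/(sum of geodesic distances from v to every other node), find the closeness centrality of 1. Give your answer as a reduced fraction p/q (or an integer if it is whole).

2/3

Distances from 1: 0:1, 2:2, 3:1, 4:2, 5:1, 6:1, 7:2, 8:2. Sum = 12.
n = 9, so closeness = 8/12 = 2/3.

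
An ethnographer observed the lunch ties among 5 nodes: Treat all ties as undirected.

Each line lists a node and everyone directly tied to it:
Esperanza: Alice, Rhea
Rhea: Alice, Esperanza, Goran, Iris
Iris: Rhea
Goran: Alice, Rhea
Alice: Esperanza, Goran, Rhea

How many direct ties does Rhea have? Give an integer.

Rhea is directly tied to Alice, Esperanza, Goran, and Iris. That is 4 neighbors, so the degree of Rhea is 4.

4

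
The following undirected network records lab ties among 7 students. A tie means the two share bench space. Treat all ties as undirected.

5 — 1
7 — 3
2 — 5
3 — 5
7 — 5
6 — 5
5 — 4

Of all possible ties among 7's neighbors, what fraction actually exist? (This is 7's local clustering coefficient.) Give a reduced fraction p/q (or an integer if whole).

1

7's neighbors: 3 and 5 (k = 2).
Possible neighbor pairs: C(2,2) = 1. Edges among them: 3–5 → e = 1.
Clustering(7) = 1/1.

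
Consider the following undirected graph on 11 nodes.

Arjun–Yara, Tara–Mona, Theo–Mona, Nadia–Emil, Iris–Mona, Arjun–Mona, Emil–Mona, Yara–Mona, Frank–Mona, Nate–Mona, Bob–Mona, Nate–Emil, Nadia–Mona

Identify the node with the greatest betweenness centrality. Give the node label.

Unnormalized betweenness of each node: Arjun:0, Bob:0, Emil:1/2, Frank:0, Iris:0, Mona:83/2, Nadia:0, Nate:0, Tara:0, Theo:0, Yara:0.
Mona has the largest value, 83/2, making it the main broker — the node through which the most shortest paths run.

Mona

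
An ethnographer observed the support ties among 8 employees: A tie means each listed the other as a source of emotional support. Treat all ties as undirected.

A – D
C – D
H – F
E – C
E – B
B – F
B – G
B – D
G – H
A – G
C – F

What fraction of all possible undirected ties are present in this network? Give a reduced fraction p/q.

11/28

There are 11 edges and 8 nodes, so the maximum possible is C(8,2) = 28.
Density = 11/28.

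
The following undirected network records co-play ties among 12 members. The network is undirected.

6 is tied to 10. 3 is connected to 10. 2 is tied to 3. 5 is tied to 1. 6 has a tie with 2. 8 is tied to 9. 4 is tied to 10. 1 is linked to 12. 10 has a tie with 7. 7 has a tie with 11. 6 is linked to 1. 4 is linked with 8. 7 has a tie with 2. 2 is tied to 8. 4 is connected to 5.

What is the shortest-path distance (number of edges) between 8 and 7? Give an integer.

One shortest route is 8 – 2 – 7, which uses 2 edges, and 8 and 7 are not directly tied, so nothing shorter exists. So d(8,7) = 2.

2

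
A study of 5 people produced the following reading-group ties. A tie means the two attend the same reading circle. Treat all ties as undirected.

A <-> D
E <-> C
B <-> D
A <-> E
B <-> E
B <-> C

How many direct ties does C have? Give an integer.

2

C is directly tied to B and E. That is 2 neighbors, so the degree of C is 2.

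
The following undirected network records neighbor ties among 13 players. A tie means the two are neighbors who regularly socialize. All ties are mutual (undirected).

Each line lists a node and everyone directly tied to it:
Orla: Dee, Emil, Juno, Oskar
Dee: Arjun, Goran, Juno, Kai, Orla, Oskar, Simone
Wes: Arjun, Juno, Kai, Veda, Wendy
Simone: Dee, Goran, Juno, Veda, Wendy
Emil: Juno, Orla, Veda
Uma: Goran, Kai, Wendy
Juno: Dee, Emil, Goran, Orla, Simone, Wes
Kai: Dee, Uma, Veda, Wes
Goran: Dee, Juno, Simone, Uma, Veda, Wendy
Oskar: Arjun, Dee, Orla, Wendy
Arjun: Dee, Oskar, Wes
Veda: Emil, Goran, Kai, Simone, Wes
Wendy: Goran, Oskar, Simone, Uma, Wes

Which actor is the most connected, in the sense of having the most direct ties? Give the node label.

Dee

Degrees — Arjun:3, Dee:7, Emil:3, Goran:6, Juno:6, Kai:4, Orla:4, Oskar:4, Simone:5, Uma:3, Veda:5, Wendy:5, Wes:5.
The maximum is 7, attained only by Dee.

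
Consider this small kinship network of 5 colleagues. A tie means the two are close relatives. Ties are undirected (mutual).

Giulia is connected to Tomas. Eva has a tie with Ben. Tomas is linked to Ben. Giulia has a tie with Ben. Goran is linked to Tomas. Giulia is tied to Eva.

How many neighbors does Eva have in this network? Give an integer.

Eva is directly tied to Ben and Giulia. That is 2 neighbors, so the degree of Eva is 2.

2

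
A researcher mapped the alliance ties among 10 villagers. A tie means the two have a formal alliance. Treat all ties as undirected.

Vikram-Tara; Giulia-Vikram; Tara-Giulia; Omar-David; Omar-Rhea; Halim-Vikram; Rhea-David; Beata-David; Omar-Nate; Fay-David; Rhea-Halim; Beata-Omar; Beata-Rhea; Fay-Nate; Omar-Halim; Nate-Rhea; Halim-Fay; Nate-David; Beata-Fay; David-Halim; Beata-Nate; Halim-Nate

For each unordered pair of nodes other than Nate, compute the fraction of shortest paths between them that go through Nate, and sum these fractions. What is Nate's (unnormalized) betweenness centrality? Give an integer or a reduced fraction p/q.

Pairs whose geodesics pass through Nate — Omar–Fay: 1/4; Halim–Beata: 1/5; Fay–Rhea: 1/4; Beata–Vikram: 1/5; Beata–Tara: 1/5; Beata–Giulia: 1/5.
All other pairs contribute 0.
Summing the contributions gives betweenness(Nate) = 13/10.

13/10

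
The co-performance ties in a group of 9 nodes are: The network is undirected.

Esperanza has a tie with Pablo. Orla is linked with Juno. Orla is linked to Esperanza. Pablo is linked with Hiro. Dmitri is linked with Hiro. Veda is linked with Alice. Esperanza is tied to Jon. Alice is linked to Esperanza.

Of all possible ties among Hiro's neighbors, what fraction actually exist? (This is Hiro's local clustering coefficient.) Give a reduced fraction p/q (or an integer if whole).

Hiro's neighbors: Dmitri and Pablo (k = 2).
Possible neighbor pairs: C(2,2) = 1. Edges among them: none → e = 0.
Clustering(Hiro) = 0/1.

0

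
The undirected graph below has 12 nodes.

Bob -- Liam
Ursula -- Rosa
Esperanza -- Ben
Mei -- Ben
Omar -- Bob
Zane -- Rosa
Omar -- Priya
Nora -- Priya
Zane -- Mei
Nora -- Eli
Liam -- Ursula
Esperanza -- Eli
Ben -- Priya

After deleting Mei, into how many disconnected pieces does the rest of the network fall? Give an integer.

1

Mei's neighbors (Ben and Zane) remain reachable from one another through other ties, so the rest of the network stays in one piece.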